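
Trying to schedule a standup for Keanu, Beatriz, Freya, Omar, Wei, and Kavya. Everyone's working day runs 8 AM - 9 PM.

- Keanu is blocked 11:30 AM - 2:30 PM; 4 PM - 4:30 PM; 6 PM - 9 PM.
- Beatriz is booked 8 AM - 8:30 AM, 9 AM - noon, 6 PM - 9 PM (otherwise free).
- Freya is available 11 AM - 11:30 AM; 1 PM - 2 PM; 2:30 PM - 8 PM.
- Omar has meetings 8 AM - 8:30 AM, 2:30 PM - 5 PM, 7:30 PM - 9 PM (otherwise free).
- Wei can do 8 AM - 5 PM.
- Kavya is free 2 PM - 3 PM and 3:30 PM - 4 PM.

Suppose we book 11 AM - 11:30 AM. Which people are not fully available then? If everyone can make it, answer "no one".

Beatriz, Kavya

Keanu free: 08:00-11:30, 14:30-16:00, 16:30-18:00 (invert busy blocks within the working day).
Beatriz free: 08:30-09:00, 12:00-18:00 (invert busy blocks within the working day).
Freya free: 11:00-11:30, 13:00-14:00, 14:30-20:00.
Omar free: 08:30-14:30, 17:00-19:30 (invert busy blocks within the working day).
Wei free: 08:00-17:00.
Kavya free: 14:00-15:00, 15:30-16:00.
Keanu: free for 11:00-11:30. Beatriz: not fully free for 11:00-11:30. Freya: free for 11:00-11:30. Omar: free for 11:00-11:30. Wei: free for 11:00-11:30. Kavya: not fully free for 11:00-11:30.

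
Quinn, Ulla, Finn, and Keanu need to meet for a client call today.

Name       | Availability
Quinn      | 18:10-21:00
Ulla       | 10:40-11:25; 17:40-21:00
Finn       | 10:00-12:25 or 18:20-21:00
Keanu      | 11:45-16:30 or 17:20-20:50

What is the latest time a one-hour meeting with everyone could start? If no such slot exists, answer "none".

19:50

Quinn ∩ Ulla: 18:10-21:00.
Quinn ∩ Ulla ∩ Finn: 18:20-21:00.
Quinn ∩ Ulla ∩ Finn ∩ Keanu: 18:20-20:50.
Those are the intersection windows.
The last common window of at least 60 minutes is 18:20-20:50; a 60-minute meeting can start as late as 19:50 and still end by 20:50.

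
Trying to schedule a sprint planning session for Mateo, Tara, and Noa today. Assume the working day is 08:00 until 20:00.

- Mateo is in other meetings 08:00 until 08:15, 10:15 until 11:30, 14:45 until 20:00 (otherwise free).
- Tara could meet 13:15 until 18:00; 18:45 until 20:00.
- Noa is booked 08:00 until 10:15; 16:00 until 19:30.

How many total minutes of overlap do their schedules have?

Mateo free: 08:15-10:15, 11:30-14:45 (invert busy blocks within the working day).
Tara free: 13:15-18:00, 18:45-20:00.
Noa free: 10:15-16:00, 19:30-20:00 (invert busy blocks within the working day).
Mateo ∩ Tara: 13:15-14:45.
Mateo ∩ Tara ∩ Noa: 13:15-14:45.
That's a single block of 90 minutes.

90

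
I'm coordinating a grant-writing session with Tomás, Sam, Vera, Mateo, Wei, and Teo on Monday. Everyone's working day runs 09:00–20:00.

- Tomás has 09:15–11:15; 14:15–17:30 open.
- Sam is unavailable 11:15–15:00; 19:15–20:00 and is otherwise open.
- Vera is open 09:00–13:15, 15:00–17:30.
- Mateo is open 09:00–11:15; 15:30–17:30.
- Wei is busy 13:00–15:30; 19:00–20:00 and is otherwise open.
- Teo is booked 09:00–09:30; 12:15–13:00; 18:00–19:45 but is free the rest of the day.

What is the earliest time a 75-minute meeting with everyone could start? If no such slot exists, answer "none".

09:30

Tomás free: 09:15-11:15, 14:15-17:30.
Sam free: 09:00-11:15, 15:00-19:15 (invert busy blocks within the working day).
Vera free: 09:00-13:15, 15:00-17:30.
Mateo free: 09:00-11:15, 15:30-17:30.
Wei free: 09:00-13:00, 15:30-19:00 (invert busy blocks within the working day).
Teo free: 09:30-12:15, 13:00-18:00, 19:45-20:00 (invert busy blocks within the working day).
Tomás ∩ Sam: 09:15-11:15, 15:00-17:30.
Tomás ∩ Sam ∩ Vera: 09:15-11:15, 15:00-17:30.
Tomás ∩ Sam ∩ Vera ∩ Mateo: 09:15-11:15, 15:30-17:30.
Tomás ∩ Sam ∩ Vera ∩ Mateo ∩ Wei: 09:15-11:15, 15:30-17:30.
Tomás ∩ Sam ∩ Vera ∩ Mateo ∩ Wei ∩ Teo: 09:30-11:15, 15:30-17:30.
The first common window of at least 75 minutes is 09:30-11:15, so the earliest start is 09:30.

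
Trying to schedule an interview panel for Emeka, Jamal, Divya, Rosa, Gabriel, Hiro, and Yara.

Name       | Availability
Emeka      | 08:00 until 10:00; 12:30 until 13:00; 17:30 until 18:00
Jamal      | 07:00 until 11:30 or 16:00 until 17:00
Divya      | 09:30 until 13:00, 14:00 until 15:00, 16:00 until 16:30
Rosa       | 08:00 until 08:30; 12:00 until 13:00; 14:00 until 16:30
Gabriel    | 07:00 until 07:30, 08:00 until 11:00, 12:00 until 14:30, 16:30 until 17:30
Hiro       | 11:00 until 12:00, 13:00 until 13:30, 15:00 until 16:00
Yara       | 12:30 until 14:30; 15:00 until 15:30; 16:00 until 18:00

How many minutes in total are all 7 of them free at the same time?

Emeka ∩ Jamal: 08:00-10:00.
Emeka ∩ Jamal ∩ Divya: 09:30-10:00.
Emeka ∩ Jamal ∩ Divya ∩ Rosa: ∅.
Emeka ∩ Jamal ∩ Divya ∩ Rosa ∩ Gabriel: ∅.
Emeka ∩ Jamal ∩ Divya ∩ Rosa ∩ Gabriel ∩ Hiro: ∅.
Emeka ∩ Jamal ∩ Divya ∩ Rosa ∩ Gabriel ∩ Hiro ∩ Yara: ∅.
There is no time when everyone is free.
There is no common window, so the total is 0 minutes.

0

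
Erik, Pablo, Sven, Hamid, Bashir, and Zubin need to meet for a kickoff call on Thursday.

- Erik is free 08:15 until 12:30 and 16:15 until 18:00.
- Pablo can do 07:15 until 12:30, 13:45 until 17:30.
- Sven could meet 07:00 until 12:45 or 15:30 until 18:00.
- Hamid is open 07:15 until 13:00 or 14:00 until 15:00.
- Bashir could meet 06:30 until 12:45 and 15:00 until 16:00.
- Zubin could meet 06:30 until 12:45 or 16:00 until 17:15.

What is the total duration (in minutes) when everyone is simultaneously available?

255

Erik ∩ Pablo: 08:15-12:30, 16:15-17:30.
Erik ∩ Pablo ∩ Sven: 08:15-12:30, 16:15-17:30.
Erik ∩ Pablo ∩ Sven ∩ Hamid: 08:15-12:30.
Erik ∩ Pablo ∩ Sven ∩ Hamid ∩ Bashir: 08:15-12:30.
Erik ∩ Pablo ∩ Sven ∩ Hamid ∩ Bashir ∩ Zubin: 08:15-12:30.
So the common availability across everyone is 08:15-12:30.
That's a single block of 255 minutes.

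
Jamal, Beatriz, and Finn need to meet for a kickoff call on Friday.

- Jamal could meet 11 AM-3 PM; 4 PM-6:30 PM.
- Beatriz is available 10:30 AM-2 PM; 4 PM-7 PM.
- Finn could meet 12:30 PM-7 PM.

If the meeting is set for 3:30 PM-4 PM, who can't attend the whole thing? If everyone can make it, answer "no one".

Jamal: not fully free for 15:30-16:00. Beatriz: not fully free for 15:30-16:00. Finn: free for 15:30-16:00.

Beatriz, Jamal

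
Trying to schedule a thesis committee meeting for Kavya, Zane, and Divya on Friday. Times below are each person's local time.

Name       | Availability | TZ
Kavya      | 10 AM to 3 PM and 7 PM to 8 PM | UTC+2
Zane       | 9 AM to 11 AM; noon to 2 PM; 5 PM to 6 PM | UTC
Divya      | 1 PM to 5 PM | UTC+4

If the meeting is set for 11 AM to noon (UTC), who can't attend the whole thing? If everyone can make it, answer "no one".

Zane

Kavya in UTC: 08:00-13:00, 17:00-18:00 (subtract 2h to convert from UTC+2).
Zane in UTC: 09:00-11:00, 12:00-14:00, 17:00-18:00.
Divya in UTC: 09:00-13:00 (subtract 4h to convert from UTC+4).
Kavya: free for 11:00-12:00. Zane: not fully free for 11:00-12:00. Divya: free for 11:00-12:00.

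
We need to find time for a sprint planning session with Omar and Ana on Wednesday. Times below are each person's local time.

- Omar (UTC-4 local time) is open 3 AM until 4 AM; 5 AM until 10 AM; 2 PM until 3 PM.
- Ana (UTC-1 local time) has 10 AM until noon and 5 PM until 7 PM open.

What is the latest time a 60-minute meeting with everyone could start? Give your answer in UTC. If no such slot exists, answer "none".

18:00

Omar in UTC: 07:00-08:00, 09:00-14:00, 18:00-19:00 (add 4h to convert from UTC-4).
Ana in UTC: 11:00-13:00, 18:00-20:00 (add 1h to convert from UTC-1).
Omar ∩ Ana: 11:00-13:00, 18:00-19:00.
The last common window of at least 60 minutes is 18:00-19:00; a 60-minute meeting can start as late as 18:00 and still end by 19:00.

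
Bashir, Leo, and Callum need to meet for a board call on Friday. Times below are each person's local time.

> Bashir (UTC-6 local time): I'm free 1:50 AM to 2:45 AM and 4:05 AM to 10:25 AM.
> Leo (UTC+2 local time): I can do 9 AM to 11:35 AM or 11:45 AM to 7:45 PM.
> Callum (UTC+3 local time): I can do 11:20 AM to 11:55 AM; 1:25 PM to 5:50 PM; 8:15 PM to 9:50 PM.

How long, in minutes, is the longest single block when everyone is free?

265

Bashir in UTC: 07:50-08:45, 10:05-16:25 (add 6h to convert from UTC-6).
Leo in UTC: 07:00-09:35, 09:45-17:45 (subtract 2h to convert from UTC+2).
Callum in UTC: 08:20-08:55, 10:25-14:50, 17:15-18:50 (subtract 3h to convert from UTC+3).
Bashir ∩ Leo: 07:50-08:45, 10:05-16:25.
Bashir ∩ Leo ∩ Callum: 08:20-08:45, 10:25-14:50.
The longest is 10:25-14:50 at 265 minutes.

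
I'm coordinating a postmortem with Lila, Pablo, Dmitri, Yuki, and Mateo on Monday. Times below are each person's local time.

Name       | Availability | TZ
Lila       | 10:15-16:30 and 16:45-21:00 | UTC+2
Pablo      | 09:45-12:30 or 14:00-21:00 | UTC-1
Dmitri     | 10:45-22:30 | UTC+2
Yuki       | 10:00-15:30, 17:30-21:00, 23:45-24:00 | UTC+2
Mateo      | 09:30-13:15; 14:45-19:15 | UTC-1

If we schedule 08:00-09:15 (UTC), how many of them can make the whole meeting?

1

Lila in UTC: 08:15-14:30, 14:45-19:00 (subtract 2h to convert from UTC+2).
Pablo in UTC: 10:45-13:30, 15:00-22:00 (add 1h to convert from UTC-1).
Dmitri in UTC: 08:45-20:30 (subtract 2h to convert from UTC+2).
Yuki in UTC: 08:00-13:30, 15:30-19:00, 21:45-22:00 (subtract 2h to convert from UTC+2).
Mateo in UTC: 10:30-14:15, 15:45-20:15 (add 1h to convert from UTC-1).
Yuki can make the full 08:00-09:15 slot — that's 1.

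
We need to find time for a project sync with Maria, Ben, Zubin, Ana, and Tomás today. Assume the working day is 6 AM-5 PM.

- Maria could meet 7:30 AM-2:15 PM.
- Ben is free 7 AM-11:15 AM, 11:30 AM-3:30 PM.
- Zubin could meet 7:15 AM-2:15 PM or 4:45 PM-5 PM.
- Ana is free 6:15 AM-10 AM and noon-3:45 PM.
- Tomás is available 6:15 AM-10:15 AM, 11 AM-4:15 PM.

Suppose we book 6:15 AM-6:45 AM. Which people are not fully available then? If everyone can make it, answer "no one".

Maria: not fully free for 06:15-06:45. Ben: not fully free for 06:15-06:45. Zubin: not fully free for 06:15-06:45. Ana: free for 06:15-06:45. Tomás: free for 06:15-06:45.

Ben, Maria, Zubin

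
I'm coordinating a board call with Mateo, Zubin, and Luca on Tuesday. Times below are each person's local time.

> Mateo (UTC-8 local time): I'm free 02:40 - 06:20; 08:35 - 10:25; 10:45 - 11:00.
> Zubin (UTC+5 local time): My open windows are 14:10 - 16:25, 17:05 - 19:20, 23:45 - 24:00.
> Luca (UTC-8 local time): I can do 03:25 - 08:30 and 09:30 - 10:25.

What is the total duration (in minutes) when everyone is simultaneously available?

Mateo in UTC: 10:40-14:20, 16:35-18:25, 18:45-19:00 (add 8h to convert from UTC-8).
Zubin in UTC: 09:10-11:25, 12:05-14:20, 18:45-19:00 (subtract 5h to convert from UTC+5).
Luca in UTC: 11:25-16:30, 17:30-18:25 (add 8h to convert from UTC-8).
Mateo ∩ Zubin: 10:40-11:25, 12:05-14:20, 18:45-19:00.
Mateo ∩ Zubin ∩ Luca: 12:05-14:20.
That's a single block of 135 minutes.

135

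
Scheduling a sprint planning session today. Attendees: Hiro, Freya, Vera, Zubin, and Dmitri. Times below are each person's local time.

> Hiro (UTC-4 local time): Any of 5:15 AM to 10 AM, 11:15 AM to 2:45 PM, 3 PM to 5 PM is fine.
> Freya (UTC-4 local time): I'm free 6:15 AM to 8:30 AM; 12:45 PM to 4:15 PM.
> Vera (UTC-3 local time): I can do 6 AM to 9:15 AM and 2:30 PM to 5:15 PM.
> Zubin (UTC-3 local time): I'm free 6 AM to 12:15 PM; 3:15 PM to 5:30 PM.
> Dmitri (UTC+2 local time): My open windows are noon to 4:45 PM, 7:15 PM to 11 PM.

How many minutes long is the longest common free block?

120

Hiro in UTC: 09:15-14:00, 15:15-18:45, 19:00-21:00 (add 4h to convert from UTC-4).
Freya in UTC: 10:15-12:30, 16:45-20:15 (add 4h to convert from UTC-4).
Vera in UTC: 09:00-12:15, 17:30-20:15 (add 3h to convert from UTC-3).
Zubin in UTC: 09:00-15:15, 18:15-20:30 (add 3h to convert from UTC-3).
Dmitri in UTC: 10:00-14:45, 17:15-21:00 (subtract 2h to convert from UTC+2).
Hiro ∩ Freya: 10:15-12:30, 16:45-18:45, 19:00-20:15.
Hiro ∩ Freya ∩ Vera: 10:15-12:15, 17:30-18:45, 19:00-20:15.
Hiro ∩ Freya ∩ Vera ∩ Zubin: 10:15-12:15, 18:15-18:45, 19:00-20:15.
Hiro ∩ Freya ∩ Vera ∩ Zubin ∩ Dmitri: 10:15-12:15, 18:15-18:45, 19:00-20:15.
The longest is 10:15-12:15 at 120 minutes.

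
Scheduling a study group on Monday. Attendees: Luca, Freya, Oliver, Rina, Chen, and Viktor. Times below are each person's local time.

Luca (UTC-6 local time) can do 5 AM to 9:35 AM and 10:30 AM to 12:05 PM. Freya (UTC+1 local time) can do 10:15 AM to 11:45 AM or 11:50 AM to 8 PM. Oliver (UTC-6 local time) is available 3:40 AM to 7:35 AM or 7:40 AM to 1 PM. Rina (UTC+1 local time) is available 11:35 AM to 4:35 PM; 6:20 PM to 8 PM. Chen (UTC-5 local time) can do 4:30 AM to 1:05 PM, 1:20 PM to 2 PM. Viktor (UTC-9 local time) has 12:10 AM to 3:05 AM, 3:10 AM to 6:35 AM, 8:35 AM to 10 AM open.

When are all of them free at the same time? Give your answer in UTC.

Luca in UTC: 11:00-15:35, 16:30-18:05 (add 6h to convert from UTC-6).
Freya in UTC: 09:15-10:45, 10:50-19:00 (subtract 1h to convert from UTC+1).
Oliver in UTC: 09:40-13:35, 13:40-19:00 (add 6h to convert from UTC-6).
Rina in UTC: 10:35-15:35, 17:20-19:00 (subtract 1h to convert from UTC+1).
Chen in UTC: 09:30-18:05, 18:20-19:00 (add 5h to convert from UTC-5).
Viktor in UTC: 09:10-12:05, 12:10-15:35, 17:35-19:00 (add 9h to convert from UTC-9).
Luca ∩ Freya: 11:00-15:35, 16:30-18:05.
Luca ∩ Freya ∩ Oliver: 11:00-13:35, 13:40-15:35, 16:30-18:05.
Luca ∩ Freya ∩ Oliver ∩ Rina: 11:00-13:35, 13:40-15:35, 17:20-18:05.
Luca ∩ Freya ∩ Oliver ∩ Rina ∩ Chen: 11:00-13:35, 13:40-15:35, 17:20-18:05.
Luca ∩ Freya ∩ Oliver ∩ Rina ∩ Chen ∩ Viktor: 11:00-12:05, 12:10-13:35, 13:40-15:35, 17:35-18:05.

11:00-12:05, 12:10-13:35, 13:40-15:35, 17:35-18:05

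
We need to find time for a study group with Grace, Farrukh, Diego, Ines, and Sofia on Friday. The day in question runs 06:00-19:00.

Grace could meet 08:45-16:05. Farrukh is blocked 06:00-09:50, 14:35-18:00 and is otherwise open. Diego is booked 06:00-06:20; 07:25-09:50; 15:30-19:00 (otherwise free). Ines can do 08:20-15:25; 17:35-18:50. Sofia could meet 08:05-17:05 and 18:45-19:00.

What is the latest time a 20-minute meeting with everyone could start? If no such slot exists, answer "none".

14:15

Grace free: 08:45-16:05.
Farrukh free: 09:50-14:35, 18:00-19:00 (invert busy blocks within the working day).
Diego free: 06:20-07:25, 09:50-15:30 (invert busy blocks within the working day).
Ines free: 08:20-15:25, 17:35-18:50.
Sofia free: 08:05-17:05, 18:45-19:00.
Grace ∩ Farrukh: 09:50-14:35.
Grace ∩ Farrukh ∩ Diego: 09:50-14:35.
Grace ∩ Farrukh ∩ Diego ∩ Ines: 09:50-14:35.
Grace ∩ Farrukh ∩ Diego ∩ Ines ∩ Sofia: 09:50-14:35.
The last common window of at least 20 minutes is 09:50-14:35; a 20-minute meeting can start as late as 14:15 and still end by 14:35.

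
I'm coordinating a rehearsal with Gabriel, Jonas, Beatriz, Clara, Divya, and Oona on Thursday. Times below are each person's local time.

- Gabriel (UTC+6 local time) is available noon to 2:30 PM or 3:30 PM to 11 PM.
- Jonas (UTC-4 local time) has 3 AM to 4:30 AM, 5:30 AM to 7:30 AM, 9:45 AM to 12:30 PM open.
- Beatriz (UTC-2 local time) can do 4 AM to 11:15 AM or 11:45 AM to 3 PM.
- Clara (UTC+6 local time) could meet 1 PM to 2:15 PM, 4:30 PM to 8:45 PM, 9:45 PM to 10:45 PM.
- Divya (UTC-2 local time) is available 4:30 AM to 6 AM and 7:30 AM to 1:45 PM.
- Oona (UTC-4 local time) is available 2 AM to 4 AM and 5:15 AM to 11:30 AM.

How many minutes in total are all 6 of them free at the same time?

180

Gabriel in UTC: 06:00-08:30, 09:30-17:00 (subtract 6h to convert from UTC+6).
Jonas in UTC: 07:00-08:30, 09:30-11:30, 13:45-16:30 (add 4h to convert from UTC-4).
Beatriz in UTC: 06:00-13:15, 13:45-17:00 (add 2h to convert from UTC-2).
Clara in UTC: 07:00-08:15, 10:30-14:45, 15:45-16:45 (subtract 6h to convert from UTC+6).
Divya in UTC: 06:30-08:00, 09:30-15:45 (add 2h to convert from UTC-2).
Oona in UTC: 06:00-08:00, 09:15-15:30 (add 4h to convert from UTC-4).
Gabriel ∩ Jonas: 07:00-08:30, 09:30-11:30, 13:45-16:30.
Gabriel ∩ Jonas ∩ Beatriz: 07:00-08:30, 09:30-11:30, 13:45-16:30.
Gabriel ∩ Jonas ∩ Beatriz ∩ Clara: 07:00-08:15, 10:30-11:30, 13:45-14:45, 15:45-16:30.
Gabriel ∩ Jonas ∩ Beatriz ∩ Clara ∩ Divya: 07:00-08:00, 10:30-11:30, 13:45-14:45.
Gabriel ∩ Jonas ∩ Beatriz ∩ Clara ∩ Divya ∩ Oona: 07:00-08:00, 10:30-11:30, 13:45-14:45.
Summing the common windows: 60 + 60 + 60 = 180 minutes.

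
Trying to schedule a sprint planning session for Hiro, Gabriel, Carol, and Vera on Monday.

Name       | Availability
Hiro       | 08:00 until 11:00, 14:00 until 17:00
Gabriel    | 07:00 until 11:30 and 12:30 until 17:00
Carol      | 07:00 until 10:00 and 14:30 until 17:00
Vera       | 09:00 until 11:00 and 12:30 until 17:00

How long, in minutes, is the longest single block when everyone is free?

Hiro ∩ Gabriel: 08:00-11:00, 14:00-17:00.
Hiro ∩ Gabriel ∩ Carol: 08:00-10:00, 14:30-17:00.
Hiro ∩ Gabriel ∩ Carol ∩ Vera: 09:00-10:00, 14:30-17:00.
The longest is 14:30-17:00 at 150 minutes.

150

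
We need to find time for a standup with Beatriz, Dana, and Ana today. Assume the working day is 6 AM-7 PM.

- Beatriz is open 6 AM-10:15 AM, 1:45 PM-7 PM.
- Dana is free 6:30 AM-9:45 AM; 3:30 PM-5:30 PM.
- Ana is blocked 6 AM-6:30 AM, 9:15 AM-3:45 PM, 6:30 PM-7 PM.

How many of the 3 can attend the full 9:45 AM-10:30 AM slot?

0

Beatriz free: 06:00-10:15, 13:45-19:00.
Dana free: 06:30-09:45, 15:30-17:30.
Ana free: 06:30-09:15, 15:45-18:30 (invert busy blocks within the working day).
nobody can make the full 09:45-10:30 slot — that's 0.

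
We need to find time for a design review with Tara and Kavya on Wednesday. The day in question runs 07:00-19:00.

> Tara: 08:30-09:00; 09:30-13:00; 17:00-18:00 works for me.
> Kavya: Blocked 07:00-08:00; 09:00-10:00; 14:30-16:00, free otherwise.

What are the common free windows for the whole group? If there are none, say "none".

Tara free: 08:30-09:00, 09:30-13:00, 17:00-18:00.
Kavya free: 08:00-09:00, 10:00-14:30, 16:00-19:00 (invert busy blocks within the working day).
Tara ∩ Kavya: 08:30-09:00, 10:00-13:00, 17:00-18:00.

08:30-09:00, 10:00-13:00, 17:00-18:00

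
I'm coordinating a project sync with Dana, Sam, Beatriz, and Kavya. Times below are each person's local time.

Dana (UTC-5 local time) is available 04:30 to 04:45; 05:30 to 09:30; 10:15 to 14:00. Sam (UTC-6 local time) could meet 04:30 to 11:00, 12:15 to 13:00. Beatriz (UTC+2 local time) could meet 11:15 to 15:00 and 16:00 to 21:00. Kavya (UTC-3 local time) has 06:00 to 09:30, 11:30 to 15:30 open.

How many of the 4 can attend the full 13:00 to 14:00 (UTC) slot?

Dana in UTC: 09:30-09:45, 10:30-14:30, 15:15-19:00 (add 5h to convert from UTC-5).
Sam in UTC: 10:30-17:00, 18:15-19:00 (add 6h to convert from UTC-6).
Beatriz in UTC: 09:15-13:00, 14:00-19:00 (subtract 2h to convert from UTC+2).
Kavya in UTC: 09:00-12:30, 14:30-18:30 (add 3h to convert from UTC-3).
Dana and Sam can make the full 13:00-14:00 slot — that's 2.

2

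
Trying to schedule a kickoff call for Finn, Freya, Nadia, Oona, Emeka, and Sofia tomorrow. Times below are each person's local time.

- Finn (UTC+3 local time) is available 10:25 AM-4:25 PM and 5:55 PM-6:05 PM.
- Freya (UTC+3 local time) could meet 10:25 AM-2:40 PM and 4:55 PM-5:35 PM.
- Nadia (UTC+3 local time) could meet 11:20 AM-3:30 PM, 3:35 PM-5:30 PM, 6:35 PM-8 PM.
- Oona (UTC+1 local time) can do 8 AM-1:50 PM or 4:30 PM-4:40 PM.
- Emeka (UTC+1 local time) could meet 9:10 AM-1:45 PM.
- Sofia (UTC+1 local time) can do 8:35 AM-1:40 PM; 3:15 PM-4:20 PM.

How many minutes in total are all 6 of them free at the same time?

200

Finn in UTC: 07:25-13:25, 14:55-15:05 (subtract 3h to convert from UTC+3).
Freya in UTC: 07:25-11:40, 13:55-14:35 (subtract 3h to convert from UTC+3).
Nadia in UTC: 08:20-12:30, 12:35-14:30, 15:35-17:00 (subtract 3h to convert from UTC+3).
Oona in UTC: 07:00-12:50, 15:30-15:40 (subtract 1h to convert from UTC+1).
Emeka in UTC: 08:10-12:45 (subtract 1h to convert from UTC+1).
Sofia in UTC: 07:35-12:40, 14:15-15:20 (subtract 1h to convert from UTC+1).
Finn ∩ Freya: 07:25-11:40.
Finn ∩ Freya ∩ Nadia: 08:20-11:40.
Finn ∩ Freya ∩ Nadia ∩ Oona: 08:20-11:40.
Finn ∩ Freya ∩ Nadia ∩ Oona ∩ Emeka: 08:20-11:40.
Finn ∩ Freya ∩ Nadia ∩ Oona ∩ Emeka ∩ Sofia: 08:20-11:40.
That's a single block of 200 minutes.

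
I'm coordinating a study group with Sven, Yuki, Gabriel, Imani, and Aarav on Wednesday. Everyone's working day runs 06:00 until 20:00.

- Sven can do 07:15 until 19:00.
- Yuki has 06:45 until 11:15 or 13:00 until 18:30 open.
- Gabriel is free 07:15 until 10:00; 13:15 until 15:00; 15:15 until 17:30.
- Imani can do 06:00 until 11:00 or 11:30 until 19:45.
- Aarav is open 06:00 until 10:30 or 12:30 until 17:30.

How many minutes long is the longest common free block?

Sven ∩ Yuki: 07:15-11:15, 13:00-18:30.
Sven ∩ Yuki ∩ Gabriel: 07:15-10:00, 13:15-15:00, 15:15-17:30.
Sven ∩ Yuki ∩ Gabriel ∩ Imani: 07:15-10:00, 13:15-15:00, 15:15-17:30.
Sven ∩ Yuki ∩ Gabriel ∩ Imani ∩ Aarav: 07:15-10:00, 13:15-15:00, 15:15-17:30.
So the common availability across everyone is 07:15-10:00, 13:15-15:00, 15:15-17:30.
The longest is 07:15-10:00 at 165 minutes.

165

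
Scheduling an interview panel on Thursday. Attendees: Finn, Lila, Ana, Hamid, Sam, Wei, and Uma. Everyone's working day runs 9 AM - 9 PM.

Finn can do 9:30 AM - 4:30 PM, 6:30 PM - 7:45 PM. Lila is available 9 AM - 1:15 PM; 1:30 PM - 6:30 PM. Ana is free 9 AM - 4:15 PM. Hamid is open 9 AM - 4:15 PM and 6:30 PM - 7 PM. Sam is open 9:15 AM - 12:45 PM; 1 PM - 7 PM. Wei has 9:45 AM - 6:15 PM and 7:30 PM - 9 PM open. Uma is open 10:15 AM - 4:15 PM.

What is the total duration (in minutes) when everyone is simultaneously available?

330

Finn ∩ Lila: 09:30-13:15, 13:30-16:30.
Finn ∩ Lila ∩ Ana: 09:30-13:15, 13:30-16:15.
Finn ∩ Lila ∩ Ana ∩ Hamid: 09:30-13:15, 13:30-16:15.
Finn ∩ Lila ∩ Ana ∩ Hamid ∩ Sam: 09:30-12:45, 13:00-13:15, 13:30-16:15.
Finn ∩ Lila ∩ Ana ∩ Hamid ∩ Sam ∩ Wei: 09:45-12:45, 13:00-13:15, 13:30-16:15.
Finn ∩ Lila ∩ Ana ∩ Hamid ∩ Sam ∩ Wei ∩ Uma: 10:15-12:45, 13:00-13:15, 13:30-16:15.
Those are the intersection windows.
Summing the common windows: 150 + 15 + 165 = 330 minutes.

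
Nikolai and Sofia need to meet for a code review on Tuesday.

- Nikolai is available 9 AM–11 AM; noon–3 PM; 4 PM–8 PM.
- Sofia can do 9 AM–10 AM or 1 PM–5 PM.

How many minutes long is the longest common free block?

Nikolai ∩ Sofia: 09:00-10:00, 13:00-15:00, 16:00-17:00.
The longest is 13:00-15:00 at 120 minutes.

120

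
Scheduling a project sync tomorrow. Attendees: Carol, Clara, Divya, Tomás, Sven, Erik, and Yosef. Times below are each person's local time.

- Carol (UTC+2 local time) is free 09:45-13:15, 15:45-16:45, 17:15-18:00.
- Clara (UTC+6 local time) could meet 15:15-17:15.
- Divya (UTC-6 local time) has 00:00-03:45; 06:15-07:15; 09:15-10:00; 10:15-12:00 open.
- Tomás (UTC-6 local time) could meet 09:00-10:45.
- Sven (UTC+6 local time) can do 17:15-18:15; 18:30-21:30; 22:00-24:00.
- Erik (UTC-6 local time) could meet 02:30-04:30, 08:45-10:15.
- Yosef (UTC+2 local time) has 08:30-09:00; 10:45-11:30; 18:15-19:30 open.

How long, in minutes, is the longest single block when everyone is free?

0

Carol in UTC: 07:45-11:15, 13:45-14:45, 15:15-16:00 (subtract 2h to convert from UTC+2).
Clara in UTC: 09:15-11:15 (subtract 6h to convert from UTC+6).
Divya in UTC: 06:00-09:45, 12:15-13:15, 15:15-16:00, 16:15-18:00 (add 6h to convert from UTC-6).
Tomás in UTC: 15:00-16:45 (add 6h to convert from UTC-6).
Sven in UTC: 11:15-12:15, 12:30-15:30, 16:00-18:00 (subtract 6h to convert from UTC+6).
Erik in UTC: 08:30-10:30, 14:45-16:15 (add 6h to convert from UTC-6).
Yosef in UTC: 06:30-07:00, 08:45-09:30, 16:15-17:30 (subtract 2h to convert from UTC+2).
Carol ∩ Clara: 09:15-11:15.
Carol ∩ Clara ∩ Divya: 09:15-09:45.
Carol ∩ Clara ∩ Divya ∩ Tomás: ∅.
Carol ∩ Clara ∩ Divya ∩ Tomás ∩ Sven: ∅.
Carol ∩ Clara ∩ Divya ∩ Tomás ∩ Sven ∩ Erik: ∅.
Carol ∩ Clara ∩ Divya ∩ Tomás ∩ Sven ∩ Erik ∩ Yosef: ∅.
There is no time when everyone is free.
No common window exists, so the longest block is 0 minutes.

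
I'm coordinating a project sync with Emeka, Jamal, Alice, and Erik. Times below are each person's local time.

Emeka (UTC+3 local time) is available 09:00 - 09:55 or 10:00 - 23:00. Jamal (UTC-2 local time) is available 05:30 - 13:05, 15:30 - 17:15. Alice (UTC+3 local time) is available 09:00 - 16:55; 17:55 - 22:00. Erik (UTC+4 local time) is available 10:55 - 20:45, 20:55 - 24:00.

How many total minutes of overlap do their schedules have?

485

Emeka in UTC: 06:00-06:55, 07:00-20:00 (subtract 3h to convert from UTC+3).
Jamal in UTC: 07:30-15:05, 17:30-19:15 (add 2h to convert from UTC-2).
Alice in UTC: 06:00-13:55, 14:55-19:00 (subtract 3h to convert from UTC+3).
Erik in UTC: 06:55-16:45, 16:55-20:00 (subtract 4h to convert from UTC+4).
Emeka ∩ Jamal: 07:30-15:05, 17:30-19:15.
Emeka ∩ Jamal ∩ Alice: 07:30-13:55, 14:55-15:05, 17:30-19:00.
Emeka ∩ Jamal ∩ Alice ∩ Erik: 07:30-13:55, 14:55-15:05, 17:30-19:00.
Summing the common windows: 385 + 10 + 90 = 485 minutes.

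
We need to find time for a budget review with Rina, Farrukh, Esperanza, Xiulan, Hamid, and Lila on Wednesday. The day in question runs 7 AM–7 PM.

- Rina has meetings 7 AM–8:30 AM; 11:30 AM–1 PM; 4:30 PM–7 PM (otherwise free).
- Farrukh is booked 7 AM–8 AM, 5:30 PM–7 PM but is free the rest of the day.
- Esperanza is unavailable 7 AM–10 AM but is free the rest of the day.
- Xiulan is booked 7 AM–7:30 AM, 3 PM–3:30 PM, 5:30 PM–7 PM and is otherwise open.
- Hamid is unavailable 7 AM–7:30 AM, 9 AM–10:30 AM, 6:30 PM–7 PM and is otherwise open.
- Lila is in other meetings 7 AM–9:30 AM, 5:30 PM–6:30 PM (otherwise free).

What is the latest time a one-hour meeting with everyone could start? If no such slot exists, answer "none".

Rina free: 08:30-11:30, 13:00-16:30 (invert busy blocks within the working day).
Farrukh free: 08:00-17:30 (invert busy blocks within the working day).
Esperanza free: 10:00-19:00 (invert busy blocks within the working day).
Xiulan free: 07:30-15:00, 15:30-17:30 (invert busy blocks within the working day).
Hamid free: 07:30-09:00, 10:30-18:30 (invert busy blocks within the working day).
Lila free: 09:30-17:30, 18:30-19:00 (invert busy blocks within the working day).
Rina ∩ Farrukh: 08:30-11:30, 13:00-16:30.
Rina ∩ Farrukh ∩ Esperanza: 10:00-11:30, 13:00-16:30.
Rina ∩ Farrukh ∩ Esperanza ∩ Xiulan: 10:00-11:30, 13:00-15:00, 15:30-16:30.
Rina ∩ Farrukh ∩ Esperanza ∩ Xiulan ∩ Hamid: 10:30-11:30, 13:00-15:00, 15:30-16:30.
Rina ∩ Farrukh ∩ Esperanza ∩ Xiulan ∩ Hamid ∩ Lila: 10:30-11:30, 13:00-15:00, 15:30-16:30.
The last common window of at least 60 minutes is 15:30-16:30; a 60-minute meeting can start as late as 15:30 and still end by 16:30.

15:30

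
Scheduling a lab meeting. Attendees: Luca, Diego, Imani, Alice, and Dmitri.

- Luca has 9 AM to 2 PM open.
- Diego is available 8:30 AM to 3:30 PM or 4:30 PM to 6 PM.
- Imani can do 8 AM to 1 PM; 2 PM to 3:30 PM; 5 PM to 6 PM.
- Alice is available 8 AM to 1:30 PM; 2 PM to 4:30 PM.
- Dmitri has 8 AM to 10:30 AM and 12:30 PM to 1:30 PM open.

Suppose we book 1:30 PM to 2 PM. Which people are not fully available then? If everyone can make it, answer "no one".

Alice, Dmitri, Imani

Luca: free for 13:30-14:00. Diego: free for 13:30-14:00. Imani: not fully free for 13:30-14:00. Alice: not fully free for 13:30-14:00. Dmitri: not fully free for 13:30-14:00.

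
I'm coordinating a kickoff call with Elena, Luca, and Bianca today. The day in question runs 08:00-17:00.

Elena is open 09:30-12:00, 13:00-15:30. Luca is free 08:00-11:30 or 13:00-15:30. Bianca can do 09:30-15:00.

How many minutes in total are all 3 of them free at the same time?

Elena ∩ Luca: 09:30-11:30, 13:00-15:30.
Elena ∩ Luca ∩ Bianca: 09:30-11:30, 13:00-15:00.
Summing the common windows: 120 + 120 = 240 minutes.

240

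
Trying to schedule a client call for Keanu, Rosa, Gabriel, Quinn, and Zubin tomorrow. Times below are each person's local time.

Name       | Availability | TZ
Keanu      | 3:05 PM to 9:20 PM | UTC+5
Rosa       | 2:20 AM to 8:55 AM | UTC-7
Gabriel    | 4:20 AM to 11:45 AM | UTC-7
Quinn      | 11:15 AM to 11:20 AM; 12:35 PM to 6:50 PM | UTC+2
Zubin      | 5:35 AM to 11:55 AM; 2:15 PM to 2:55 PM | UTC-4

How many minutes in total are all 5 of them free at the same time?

275

Keanu in UTC: 10:05-16:20 (subtract 5h to convert from UTC+5).
Rosa in UTC: 09:20-15:55 (add 7h to convert from UTC-7).
Gabriel in UTC: 11:20-18:45 (add 7h to convert from UTC-7).
Quinn in UTC: 09:15-09:20, 10:35-16:50 (subtract 2h to convert from UTC+2).
Zubin in UTC: 09:35-15:55, 18:15-18:55 (add 4h to convert from UTC-4).
Keanu ∩ Rosa: 10:05-15:55.
Keanu ∩ Rosa ∩ Gabriel: 11:20-15:55.
Keanu ∩ Rosa ∩ Gabriel ∩ Quinn: 11:20-15:55.
Keanu ∩ Rosa ∩ Gabriel ∩ Quinn ∩ Zubin: 11:20-15:55.
That's a single block of 275 minutes.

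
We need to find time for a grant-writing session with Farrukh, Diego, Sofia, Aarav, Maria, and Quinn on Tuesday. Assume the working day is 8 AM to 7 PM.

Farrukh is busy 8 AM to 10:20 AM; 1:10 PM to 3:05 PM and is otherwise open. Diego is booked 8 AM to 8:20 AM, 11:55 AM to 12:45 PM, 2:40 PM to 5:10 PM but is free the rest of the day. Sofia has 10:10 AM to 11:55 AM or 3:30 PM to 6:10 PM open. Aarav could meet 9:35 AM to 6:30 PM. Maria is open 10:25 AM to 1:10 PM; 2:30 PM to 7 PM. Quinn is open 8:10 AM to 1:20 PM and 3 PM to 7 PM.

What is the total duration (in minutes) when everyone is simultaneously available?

Farrukh free: 10:20-13:10, 15:05-19:00 (invert busy blocks within the working day).
Diego free: 08:20-11:55, 12:45-14:40, 17:10-19:00 (invert busy blocks within the working day).
Sofia free: 10:10-11:55, 15:30-18:10.
Aarav free: 09:35-18:30.
Maria free: 10:25-13:10, 14:30-19:00.
Quinn free: 08:10-13:20, 15:00-19:00.
Farrukh ∩ Diego: 10:20-11:55, 12:45-13:10, 17:10-19:00.
Farrukh ∩ Diego ∩ Sofia: 10:20-11:55, 17:10-18:10.
Farrukh ∩ Diego ∩ Sofia ∩ Aarav: 10:20-11:55, 17:10-18:10.
Farrukh ∩ Diego ∩ Sofia ∩ Aarav ∩ Maria: 10:25-11:55, 17:10-18:10.
Farrukh ∩ Diego ∩ Sofia ∩ Aarav ∩ Maria ∩ Quinn: 10:25-11:55, 17:10-18:10.
Summing the common windows: 90 + 60 = 150 minutes.

150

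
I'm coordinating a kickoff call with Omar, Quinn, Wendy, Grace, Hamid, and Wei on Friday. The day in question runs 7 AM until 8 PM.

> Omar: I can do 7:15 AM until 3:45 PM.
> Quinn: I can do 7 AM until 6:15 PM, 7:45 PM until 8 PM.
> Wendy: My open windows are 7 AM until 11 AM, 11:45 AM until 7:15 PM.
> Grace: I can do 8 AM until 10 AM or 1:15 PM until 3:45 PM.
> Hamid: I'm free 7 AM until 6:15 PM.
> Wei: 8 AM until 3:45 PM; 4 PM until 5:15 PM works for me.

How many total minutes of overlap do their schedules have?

Omar ∩ Quinn: 07:15-15:45.
Omar ∩ Quinn ∩ Wendy: 07:15-11:00, 11:45-15:45.
Omar ∩ Quinn ∩ Wendy ∩ Grace: 08:00-10:00, 13:15-15:45.
Omar ∩ Quinn ∩ Wendy ∩ Grace ∩ Hamid: 08:00-10:00, 13:15-15:45.
Omar ∩ Quinn ∩ Wendy ∩ Grace ∩ Hamid ∩ Wei: 08:00-10:00, 13:15-15:45.
So the common availability across everyone is 08:00-10:00, 13:15-15:45.
Summing the common windows: 120 + 150 = 270 minutes.

270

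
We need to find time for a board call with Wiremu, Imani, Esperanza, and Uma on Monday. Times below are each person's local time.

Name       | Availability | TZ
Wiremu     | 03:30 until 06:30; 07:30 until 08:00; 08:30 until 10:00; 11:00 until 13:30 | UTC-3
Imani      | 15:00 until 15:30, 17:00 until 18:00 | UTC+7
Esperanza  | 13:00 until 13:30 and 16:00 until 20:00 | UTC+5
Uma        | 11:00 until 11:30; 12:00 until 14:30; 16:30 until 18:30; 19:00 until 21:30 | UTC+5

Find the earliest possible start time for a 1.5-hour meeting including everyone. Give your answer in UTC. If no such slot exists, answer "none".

none

Wiremu in UTC: 06:30-09:30, 10:30-11:00, 11:30-13:00, 14:00-16:30 (add 3h to convert from UTC-3).
Imani in UTC: 08:00-08:30, 10:00-11:00 (subtract 7h to convert from UTC+7).
Esperanza in UTC: 08:00-08:30, 11:00-15:00 (subtract 5h to convert from UTC+5).
Uma in UTC: 06:00-06:30, 07:00-09:30, 11:30-13:30, 14:00-16:30 (subtract 5h to convert from UTC+5).
Wiremu ∩ Imani: 08:00-08:30, 10:30-11:00.
Wiremu ∩ Imani ∩ Esperanza: 08:00-08:30.
Wiremu ∩ Imani ∩ Esperanza ∩ Uma: 08:00-08:30.
No common window is at least 90 minutes long.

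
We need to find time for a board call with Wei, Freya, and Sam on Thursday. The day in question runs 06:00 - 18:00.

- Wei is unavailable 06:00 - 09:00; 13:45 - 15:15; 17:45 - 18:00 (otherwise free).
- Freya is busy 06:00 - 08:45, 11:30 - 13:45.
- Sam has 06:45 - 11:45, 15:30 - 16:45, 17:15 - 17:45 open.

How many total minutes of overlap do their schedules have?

Wei free: 09:00-13:45, 15:15-17:45 (invert busy blocks within the working day).
Freya free: 08:45-11:30, 13:45-18:00 (invert busy blocks within the working day).
Sam free: 06:45-11:45, 15:30-16:45, 17:15-17:45.
Wei ∩ Freya: 09:00-11:30, 15:15-17:45.
Wei ∩ Freya ∩ Sam: 09:00-11:30, 15:30-16:45, 17:15-17:45.
Summing the common windows: 150 + 75 + 30 = 255 minutes.

255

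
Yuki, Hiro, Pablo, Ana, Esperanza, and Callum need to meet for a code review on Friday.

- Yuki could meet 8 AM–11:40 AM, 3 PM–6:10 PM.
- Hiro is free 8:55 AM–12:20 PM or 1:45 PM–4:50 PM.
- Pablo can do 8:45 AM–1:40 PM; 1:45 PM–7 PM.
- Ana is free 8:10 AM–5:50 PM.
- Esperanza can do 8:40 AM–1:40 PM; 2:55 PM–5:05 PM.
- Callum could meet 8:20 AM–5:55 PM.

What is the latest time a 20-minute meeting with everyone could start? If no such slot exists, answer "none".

Yuki ∩ Hiro: 08:55-11:40, 15:00-16:50.
Yuki ∩ Hiro ∩ Pablo: 08:55-11:40, 15:00-16:50.
Yuki ∩ Hiro ∩ Pablo ∩ Ana: 08:55-11:40, 15:00-16:50.
Yuki ∩ Hiro ∩ Pablo ∩ Ana ∩ Esperanza: 08:55-11:40, 15:00-16:50.
Yuki ∩ Hiro ∩ Pablo ∩ Ana ∩ Esperanza ∩ Callum: 08:55-11:40, 15:00-16:50.
So the common availability across everyone is 08:55-11:40, 15:00-16:50.
The last common window of at least 20 minutes is 15:00-16:50; a 20-minute meeting can start as late as 16:30 and still end by 16:50.

16:30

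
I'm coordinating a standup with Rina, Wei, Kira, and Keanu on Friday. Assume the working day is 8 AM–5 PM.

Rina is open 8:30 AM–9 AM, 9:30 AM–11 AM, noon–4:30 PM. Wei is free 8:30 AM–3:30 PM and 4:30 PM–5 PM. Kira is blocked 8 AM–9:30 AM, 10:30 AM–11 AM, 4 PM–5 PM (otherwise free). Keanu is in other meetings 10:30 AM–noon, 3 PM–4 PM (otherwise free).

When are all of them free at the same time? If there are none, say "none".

09:30-10:30, 12:00-15:00

Rina free: 08:30-09:00, 09:30-11:00, 12:00-16:30.
Wei free: 08:30-15:30, 16:30-17:00.
Kira free: 09:30-10:30, 11:00-16:00 (invert busy blocks within the working day).
Keanu free: 08:00-10:30, 12:00-15:00, 16:00-17:00 (invert busy blocks within the working day).
Rina ∩ Wei: 08:30-09:00, 09:30-11:00, 12:00-15:30.
Rina ∩ Wei ∩ Kira: 09:30-10:30, 12:00-15:30.
Rina ∩ Wei ∩ Kira ∩ Keanu: 09:30-10:30, 12:00-15:00.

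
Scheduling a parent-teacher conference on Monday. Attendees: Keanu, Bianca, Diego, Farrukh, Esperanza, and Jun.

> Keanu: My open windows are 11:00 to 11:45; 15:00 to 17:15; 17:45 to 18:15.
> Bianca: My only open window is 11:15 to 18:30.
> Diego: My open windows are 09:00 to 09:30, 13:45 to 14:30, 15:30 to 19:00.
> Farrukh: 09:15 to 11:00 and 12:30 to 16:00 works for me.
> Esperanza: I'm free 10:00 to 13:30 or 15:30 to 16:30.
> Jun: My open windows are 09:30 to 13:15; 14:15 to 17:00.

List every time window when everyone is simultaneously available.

15:30-16:00

Keanu ∩ Bianca: 11:15-11:45, 15:00-17:15, 17:45-18:15.
Keanu ∩ Bianca ∩ Diego: 15:30-17:15, 17:45-18:15.
Keanu ∩ Bianca ∩ Diego ∩ Farrukh: 15:30-16:00.
Keanu ∩ Bianca ∩ Diego ∩ Farrukh ∩ Esperanza: 15:30-16:00.
Keanu ∩ Bianca ∩ Diego ∩ Farrukh ∩ Esperanza ∩ Jun: 15:30-16:00.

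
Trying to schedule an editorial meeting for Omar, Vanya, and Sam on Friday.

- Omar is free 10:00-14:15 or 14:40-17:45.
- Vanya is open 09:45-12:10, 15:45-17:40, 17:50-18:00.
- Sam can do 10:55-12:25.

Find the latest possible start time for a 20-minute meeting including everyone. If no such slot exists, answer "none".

11:50

Omar ∩ Vanya: 10:00-12:10, 15:45-17:40.
Omar ∩ Vanya ∩ Sam: 10:55-12:10.
Those are the intersection windows.
The last common window of at least 20 minutes is 10:55-12:10; a 20-minute meeting can start as late as 11:50 and still end by 12:10.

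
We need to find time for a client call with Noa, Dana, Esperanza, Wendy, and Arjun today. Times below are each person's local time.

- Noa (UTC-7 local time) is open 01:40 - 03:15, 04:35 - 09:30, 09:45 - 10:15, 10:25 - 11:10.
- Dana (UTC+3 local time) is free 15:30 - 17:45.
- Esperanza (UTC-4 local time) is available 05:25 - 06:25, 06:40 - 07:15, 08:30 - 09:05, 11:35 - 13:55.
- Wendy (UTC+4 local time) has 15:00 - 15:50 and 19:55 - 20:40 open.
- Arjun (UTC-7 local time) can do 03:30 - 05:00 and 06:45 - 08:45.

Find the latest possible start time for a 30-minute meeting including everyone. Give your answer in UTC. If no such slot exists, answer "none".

Noa in UTC: 08:40-10:15, 11:35-16:30, 16:45-17:15, 17:25-18:10 (add 7h to convert from UTC-7).
Dana in UTC: 12:30-14:45 (subtract 3h to convert from UTC+3).
Esperanza in UTC: 09:25-10:25, 10:40-11:15, 12:30-13:05, 15:35-17:55 (add 4h to convert from UTC-4).
Wendy in UTC: 11:00-11:50, 15:55-16:40 (subtract 4h to convert from UTC+4).
Arjun in UTC: 10:30-12:00, 13:45-15:45 (add 7h to convert from UTC-7).
Noa ∩ Dana: 12:30-14:45.
Noa ∩ Dana ∩ Esperanza: 12:30-13:05.
Noa ∩ Dana ∩ Esperanza ∩ Wendy: ∅.
Noa ∩ Dana ∩ Esperanza ∩ Wendy ∩ Arjun: ∅.
There is no time when everyone is free.
No common window is at least 30 minutes long.

none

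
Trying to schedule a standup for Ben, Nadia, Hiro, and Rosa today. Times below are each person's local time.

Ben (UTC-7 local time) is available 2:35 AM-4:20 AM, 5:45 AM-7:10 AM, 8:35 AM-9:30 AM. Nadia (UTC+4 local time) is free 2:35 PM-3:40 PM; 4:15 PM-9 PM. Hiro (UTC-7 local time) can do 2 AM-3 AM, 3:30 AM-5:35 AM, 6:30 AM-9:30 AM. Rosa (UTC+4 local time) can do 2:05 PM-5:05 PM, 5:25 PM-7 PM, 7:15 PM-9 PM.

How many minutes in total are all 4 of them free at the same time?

Ben in UTC: 09:35-11:20, 12:45-14:10, 15:35-16:30 (add 7h to convert from UTC-7).
Nadia in UTC: 10:35-11:40, 12:15-17:00 (subtract 4h to convert from UTC+4).
Hiro in UTC: 09:00-10:00, 10:30-12:35, 13:30-16:30 (add 7h to convert from UTC-7).
Rosa in UTC: 10:05-13:05, 13:25-15:00, 15:15-17:00 (subtract 4h to convert from UTC+4).
Ben ∩ Nadia: 10:35-11:20, 12:45-14:10, 15:35-16:30.
Ben ∩ Nadia ∩ Hiro: 10:35-11:20, 13:30-14:10, 15:35-16:30.
Ben ∩ Nadia ∩ Hiro ∩ Rosa: 10:35-11:20, 13:30-14:10, 15:35-16:30.
Summing the common windows: 45 + 40 + 55 = 140 minutes.

140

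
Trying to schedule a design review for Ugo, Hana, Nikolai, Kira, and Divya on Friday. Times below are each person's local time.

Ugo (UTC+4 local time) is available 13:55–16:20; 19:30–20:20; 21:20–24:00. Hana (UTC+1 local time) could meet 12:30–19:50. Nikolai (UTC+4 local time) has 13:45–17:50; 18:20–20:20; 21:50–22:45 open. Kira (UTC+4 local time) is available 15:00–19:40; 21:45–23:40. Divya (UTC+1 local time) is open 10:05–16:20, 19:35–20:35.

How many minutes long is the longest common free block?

Ugo in UTC: 09:55-12:20, 15:30-16:20, 17:20-20:00 (subtract 4h to convert from UTC+4).
Hana in UTC: 11:30-18:50 (subtract 1h to convert from UTC+1).
Nikolai in UTC: 09:45-13:50, 14:20-16:20, 17:50-18:45 (subtract 4h to convert from UTC+4).
Kira in UTC: 11:00-15:40, 17:45-19:40 (subtract 4h to convert from UTC+4).
Divya in UTC: 09:05-15:20, 18:35-19:35 (subtract 1h to convert from UTC+1).
Ugo ∩ Hana: 11:30-12:20, 15:30-16:20, 17:20-18:50.
Ugo ∩ Hana ∩ Nikolai: 11:30-12:20, 15:30-16:20, 17:50-18:45.
Ugo ∩ Hana ∩ Nikolai ∩ Kira: 11:30-12:20, 15:30-15:40, 17:50-18:45.
Ugo ∩ Hana ∩ Nikolai ∩ Kira ∩ Divya: 11:30-12:20, 18:35-18:45.
So the common availability across everyone is 11:30-12:20, 18:35-18:45.
The longest is 11:30-12:20 at 50 minutes.

50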